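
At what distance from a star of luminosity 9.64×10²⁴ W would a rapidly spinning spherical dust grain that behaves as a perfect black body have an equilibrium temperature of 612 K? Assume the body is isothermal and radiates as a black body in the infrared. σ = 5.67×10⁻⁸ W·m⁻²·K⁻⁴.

For an isothermal black-emitting sphere, (1−a)S·πr² = σ·4πr²·T⁴ ⇒ S = 4σT⁴/(1−a).
S = 4·5.67×10⁻⁸·(612)⁴/1.00 = 31820 W/m².
Flux falls as S = L/(4πd²), so d = √(L/(4πS)) = √(9.64×10²⁴/(4π·31820)).

d ≈ 4.91×10⁹ m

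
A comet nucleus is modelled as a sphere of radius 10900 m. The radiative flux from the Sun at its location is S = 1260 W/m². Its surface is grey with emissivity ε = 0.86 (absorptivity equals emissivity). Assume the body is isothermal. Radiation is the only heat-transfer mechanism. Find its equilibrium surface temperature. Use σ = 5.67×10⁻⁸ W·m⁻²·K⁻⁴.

T ≈ 273 K

At equilibrium, absorbed power = emitted power.
Absorbing cross-section = πr² = 3.733×10⁸ m²; emitting surface = 4πr² = 1.493×10⁹ m² (ratio 4).
εS·A_cross = εσ·A_surf·T⁴  ⇒  T⁴ = S/(4σ)   (ε cancels).
T⁴ = 1260/(4·5.67×10⁻⁸) = 5.556×10⁹ K⁴.
T = (5.556×10⁹)^(1/4).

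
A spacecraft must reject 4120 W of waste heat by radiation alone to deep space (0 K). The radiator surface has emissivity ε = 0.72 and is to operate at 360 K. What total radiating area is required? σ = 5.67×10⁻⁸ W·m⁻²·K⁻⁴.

A ≈ 6.01 m²

P = εσA T⁴ ⇒ A = P/(εσT⁴).
T⁴ = 1.680×10¹⁰ K⁴.
A = 4120/(0.72 × 5.67×10⁻⁸ × 1.680×10¹⁰).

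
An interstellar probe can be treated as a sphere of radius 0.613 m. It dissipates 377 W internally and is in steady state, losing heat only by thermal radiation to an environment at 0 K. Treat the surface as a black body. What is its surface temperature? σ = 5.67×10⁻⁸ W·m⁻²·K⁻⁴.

Steady state: internal power = radiated power, P = εσA T⁴.
Radiating area A = 4πr² = 4.722 m².
T⁴ = P/(εσA) = 377/(1.0·5.67×10⁻⁸·4.722) = 1.408×10⁹ K⁴.
T = (1.408×10⁹)^(1/4).

T ≈ 194 K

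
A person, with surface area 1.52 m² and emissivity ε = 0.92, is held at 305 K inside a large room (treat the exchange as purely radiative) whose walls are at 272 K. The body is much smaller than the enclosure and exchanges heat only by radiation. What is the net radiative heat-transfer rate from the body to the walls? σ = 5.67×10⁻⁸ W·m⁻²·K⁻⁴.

P_net ≈ 252 W

For a small grey body in a large enclosure: P_net = εσA(T_body⁴ − T_wall⁴).
A = 1.52 m²; T_body⁴ − T_wall⁴ = 8.654×10⁹ − 5.474×10⁹ = 3.180×10⁹ K⁴.
|P_net| = 0.92·5.67×10⁻⁸·1.520·3.180×10⁹.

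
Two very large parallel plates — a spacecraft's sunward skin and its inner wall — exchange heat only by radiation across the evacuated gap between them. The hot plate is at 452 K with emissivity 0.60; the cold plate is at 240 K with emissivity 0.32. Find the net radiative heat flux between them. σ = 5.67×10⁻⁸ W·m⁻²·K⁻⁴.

For two infinite grey parallel plates, q = σ(T₁⁴ − T₂⁴)/(1/ε₁ + 1/ε₂ − 1).
T₁⁴ − T₂⁴ = 4.174×10¹⁰ − 3.318×10⁹ = 3.842×10¹⁰ K⁴.
1/ε₁ + 1/ε₂ − 1 = 1.667 + 3.125 − 1 = 3.792.
q = 5.67×10⁻⁸ × 3.842×10¹⁰ / 3.792.

q ≈ 575 W/m²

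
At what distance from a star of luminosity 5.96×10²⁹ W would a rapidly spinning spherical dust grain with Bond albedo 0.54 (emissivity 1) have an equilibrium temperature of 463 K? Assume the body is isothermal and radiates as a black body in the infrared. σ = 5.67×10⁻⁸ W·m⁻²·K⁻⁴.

For an isothermal black-emitting sphere, (1−a)S·πr² = σ·4πr²·T⁴ ⇒ S = 4σT⁴/(1−a).
S = 4·5.67×10⁻⁸·(463)⁴/0.460 = 22660 W/m².
Flux falls as S = L/(4πd²), so d = √(L/(4πS)) = √(5.96×10²⁹/(4π·22660)).

d ≈ 1.45×10¹² m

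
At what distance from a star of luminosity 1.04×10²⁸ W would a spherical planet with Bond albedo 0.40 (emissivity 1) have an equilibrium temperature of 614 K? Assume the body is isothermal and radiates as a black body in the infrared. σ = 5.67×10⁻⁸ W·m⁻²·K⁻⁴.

For an isothermal black-emitting sphere, (1−a)S·πr² = σ·4πr²·T⁴ ⇒ S = 4σT⁴/(1−a).
S = 4·5.67×10⁻⁸·(614)⁴/0.600 = 53720 W/m².
Flux falls as S = L/(4πd²), so d = √(L/(4πS)) = √(1.04×10²⁸/(4π·53720)).

d ≈ 1.24×10¹¹ m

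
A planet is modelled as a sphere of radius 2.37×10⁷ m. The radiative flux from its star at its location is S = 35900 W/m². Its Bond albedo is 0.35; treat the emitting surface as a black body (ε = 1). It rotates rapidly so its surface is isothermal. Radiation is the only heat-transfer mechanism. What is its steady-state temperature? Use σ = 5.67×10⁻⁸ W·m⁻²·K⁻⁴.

T ≈ 566 K

At equilibrium, absorbed power = emitted power.
Absorbing cross-section = πr² = 1.765×10¹⁵ m²; emitting surface = 4πr² = 7.058×10¹⁵ m² (ratio 4).
(1−a)S·A_cross = εσ·A_surf·T⁴  ⇒  T⁴ = (1−a)S/(4σ).
T⁴ = 0.650·35900/(4·5.67×10⁻⁸) = 1.029×10¹¹ K⁴.
T = (1.029×10¹¹)^(1/4).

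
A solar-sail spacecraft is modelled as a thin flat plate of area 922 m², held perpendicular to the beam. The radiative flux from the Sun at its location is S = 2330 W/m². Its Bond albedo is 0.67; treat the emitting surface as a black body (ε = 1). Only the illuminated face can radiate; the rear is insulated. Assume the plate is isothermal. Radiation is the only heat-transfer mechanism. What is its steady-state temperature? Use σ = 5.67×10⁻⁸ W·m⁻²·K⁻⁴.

T ≈ 341 K

At equilibrium, absorbed power = emitted power.
Absorbing cross-section = A = 922.0 m²; emitting surface = A = 922.0 m² (ratio 1).
(1−a)S·A_cross = εσ·A_surf·T⁴  ⇒  T⁴ = (1−a)S/(1σ).
T⁴ = 0.330·2330/(1·5.67×10⁻⁸) = 1.356×10¹⁰ K⁴.
T = (1.356×10¹⁰)^(1/4).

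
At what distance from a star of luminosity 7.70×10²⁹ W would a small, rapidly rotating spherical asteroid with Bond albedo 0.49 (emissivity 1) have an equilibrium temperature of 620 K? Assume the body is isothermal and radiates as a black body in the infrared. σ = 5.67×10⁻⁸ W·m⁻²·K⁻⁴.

For an isothermal black-emitting sphere, (1−a)S·πr² = σ·4πr²·T⁴ ⇒ S = 4σT⁴/(1−a).
S = 4·5.67×10⁻⁸·(620)⁴/0.510 = 65710 W/m².
Flux falls as S = L/(4πd²), so d = √(L/(4πS)) = √(7.70×10²⁹/(4π·65710)).

d ≈ 9.66×10¹¹ m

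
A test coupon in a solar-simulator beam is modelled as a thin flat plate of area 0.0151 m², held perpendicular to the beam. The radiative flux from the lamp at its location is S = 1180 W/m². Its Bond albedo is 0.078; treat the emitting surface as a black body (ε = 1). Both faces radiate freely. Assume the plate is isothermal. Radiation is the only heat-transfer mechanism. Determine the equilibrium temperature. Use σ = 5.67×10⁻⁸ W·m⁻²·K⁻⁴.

T ≈ 313 K

At equilibrium, absorbed power = emitted power.
Absorbing cross-section = A = 0.01510 m²; emitting surface = 2A = 0.03020 m² (ratio 2).
(1−a)S·A_cross = εσ·A_surf·T⁴  ⇒  T⁴ = (1−a)S/(2σ).
T⁴ = 0.922·1180/(2·5.67×10⁻⁸) = 9.594×10⁹ K⁴.
T = (9.594×10⁹)^(1/4).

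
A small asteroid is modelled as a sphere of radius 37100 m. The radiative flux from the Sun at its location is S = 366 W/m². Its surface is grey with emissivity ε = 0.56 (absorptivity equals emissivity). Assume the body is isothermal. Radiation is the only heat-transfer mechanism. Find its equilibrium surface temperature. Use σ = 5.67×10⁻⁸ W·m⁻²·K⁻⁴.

T ≈ 200 K

At equilibrium, absorbed power = emitted power.
Absorbing cross-section = πr² = 4.324×10⁹ m²; emitting surface = 4πr² = 1.730×10¹⁰ m² (ratio 4).
εS·A_cross = εσ·A_surf·T⁴  ⇒  T⁴ = S/(4σ)   (ε cancels).
T⁴ = 366/(4·5.67×10⁻⁸) = 1.614×10⁹ K⁴.
T = (1.614×10⁹)^(1/4).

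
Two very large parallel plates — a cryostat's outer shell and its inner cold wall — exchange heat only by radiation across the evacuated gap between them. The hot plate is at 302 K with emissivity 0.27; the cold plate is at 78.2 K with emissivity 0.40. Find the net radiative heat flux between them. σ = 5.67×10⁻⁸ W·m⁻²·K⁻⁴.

For two infinite grey parallel plates, q = σ(T₁⁴ − T₂⁴)/(1/ε₁ + 1/ε₂ − 1).
T₁⁴ − T₂⁴ = 8.318×10⁹ − 3.740×10⁷ = 8.281×10⁹ K⁴.
1/ε₁ + 1/ε₂ − 1 = 3.704 + 2.500 − 1 = 5.204.
q = 5.67×10⁻⁸ × 8.281×10⁹ / 5.204.

q ≈ 90.2 W/m²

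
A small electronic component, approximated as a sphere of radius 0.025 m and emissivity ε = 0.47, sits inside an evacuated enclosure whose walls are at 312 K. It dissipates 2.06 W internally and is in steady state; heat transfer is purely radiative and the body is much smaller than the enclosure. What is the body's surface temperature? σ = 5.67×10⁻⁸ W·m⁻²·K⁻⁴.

For a small grey body in a large enclosure, net radiated power = εσA(T⁴ − T_w⁴).
Steady state: P = εσA(T⁴ − T_w⁴) with A = 4πr² = 0.007854 m².
T⁴ = P/(εσA) + T_w⁴ = 2.06/(0.47·5.67×10⁻⁸·0.007854) + (312)⁴
    = 9.842×10⁹ + 9.476×10⁹ = 1.932×10¹⁰ K⁴.

T ≈ 373 K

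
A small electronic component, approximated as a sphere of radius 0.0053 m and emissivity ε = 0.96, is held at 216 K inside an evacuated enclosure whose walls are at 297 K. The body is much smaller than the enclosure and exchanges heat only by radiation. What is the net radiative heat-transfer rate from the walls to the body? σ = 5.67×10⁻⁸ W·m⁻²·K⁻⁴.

P_net ≈ 0.108 W

For a small grey body in a large enclosure: P_net = εσA(T_body⁴ − T_wall⁴).
A = 4πr² = 3.530×10⁻⁴ m²; T_body⁴ − T_wall⁴ = 2.177×10⁹ − 7.781×10⁹ = -5.604×10⁹ K⁴.
|P_net| = 0.96·5.67×10⁻⁸·3.530×10⁻⁴·5.604×10⁹.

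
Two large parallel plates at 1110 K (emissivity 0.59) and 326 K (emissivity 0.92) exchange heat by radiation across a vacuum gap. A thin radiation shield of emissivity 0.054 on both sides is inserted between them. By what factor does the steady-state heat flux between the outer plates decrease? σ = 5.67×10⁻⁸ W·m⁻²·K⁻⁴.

Without shield: q₀ = σΔ(T⁴)/(1/ε₁+1/ε₂−1) with denominator 1.782.
With shield the two gaps are in series; the resistances add: (1/ε₁+1/ε_s−1)+(1/ε_s+1/ε₂−1) = 19.21+18.61 = 37.82.
Heat-flux ratio q₀/q = 37.82/1.782.

factor ≈ 21.2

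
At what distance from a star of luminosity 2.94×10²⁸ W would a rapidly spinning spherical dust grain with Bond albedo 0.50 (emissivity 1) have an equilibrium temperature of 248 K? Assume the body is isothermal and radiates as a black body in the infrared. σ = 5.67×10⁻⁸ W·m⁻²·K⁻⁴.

d ≈ 1.17×10¹² m

For an isothermal black-emitting sphere, (1−a)S·πr² = σ·4πr²·T⁴ ⇒ S = 4σT⁴/(1−a).
S = 4·5.67×10⁻⁸·(248)⁴/0.500 = 1716 W/m².
Flux falls as S = L/(4πd²), so d = √(L/(4πS)) = √(2.94×10²⁸/(4π·1716)).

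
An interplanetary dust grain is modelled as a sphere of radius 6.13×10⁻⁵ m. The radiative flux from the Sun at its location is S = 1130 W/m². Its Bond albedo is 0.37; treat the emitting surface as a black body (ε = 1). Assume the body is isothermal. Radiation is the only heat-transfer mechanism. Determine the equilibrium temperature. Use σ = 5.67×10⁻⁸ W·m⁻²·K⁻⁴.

At equilibrium, absorbed power = emitted power.
Absorbing cross-section = πr² = 1.181×10⁻⁸ m²; emitting surface = 4πr² = 4.722×10⁻⁸ m² (ratio 4).
(1−a)S·A_cross = εσ·A_surf·T⁴  ⇒  T⁴ = (1−a)S/(4σ).
T⁴ = 0.630·1130/(4·5.67×10⁻⁸) = 3.139×10⁹ K⁴.
T = (3.139×10⁹)^(1/4).

T ≈ 237 K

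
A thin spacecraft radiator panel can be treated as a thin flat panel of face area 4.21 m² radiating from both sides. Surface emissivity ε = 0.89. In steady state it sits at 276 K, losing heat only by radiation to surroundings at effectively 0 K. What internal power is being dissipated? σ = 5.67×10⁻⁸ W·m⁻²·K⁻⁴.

P ≈ 2470 W

Steady state: P = εσA T⁴.
A = 2·4.21 = 8.420 m²; T⁴ = (276)⁴ = 5.803×10⁹ K⁴.
P = 0.89 × 5.67×10⁻⁸ × 8.420 × 5.803×10⁹.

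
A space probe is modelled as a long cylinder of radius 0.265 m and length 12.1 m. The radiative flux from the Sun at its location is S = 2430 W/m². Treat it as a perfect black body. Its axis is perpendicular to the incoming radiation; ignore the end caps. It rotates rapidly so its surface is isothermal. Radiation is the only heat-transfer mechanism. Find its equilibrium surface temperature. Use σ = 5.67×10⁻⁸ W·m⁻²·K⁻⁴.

At equilibrium, absorbed power = emitted power.
Absorbing cross-section = 2rL = 6.413 m²; emitting surface = 2πrL = 20.15 m² (ratio π).
S·A_cross = εσ·A_surf·T⁴  ⇒  T⁴ = S/(πσ).
T⁴ = 1.00·2430/(π·5.67×10⁻⁸) = 1.364×10¹⁰ K⁴.
T = (1.364×10¹⁰)^(1/4).

T ≈ 342 K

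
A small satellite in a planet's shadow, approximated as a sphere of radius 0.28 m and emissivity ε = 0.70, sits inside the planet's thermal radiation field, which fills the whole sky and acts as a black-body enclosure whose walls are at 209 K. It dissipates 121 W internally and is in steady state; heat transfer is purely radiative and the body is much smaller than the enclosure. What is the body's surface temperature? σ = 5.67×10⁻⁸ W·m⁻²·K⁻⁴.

For a small grey body in a large enclosure, net radiated power = εσA(T⁴ − T_w⁴).
Steady state: P = εσA(T⁴ − T_w⁴) with A = 4πr² = 0.9852 m².
T⁴ = P/(εσA) + T_w⁴ = 121/(0.70·5.67×10⁻⁸·0.9852) + (209)⁴
    = 3.094×10⁹ + 1.908×10⁹ = 5.002×10⁹ K⁴.

T ≈ 266 K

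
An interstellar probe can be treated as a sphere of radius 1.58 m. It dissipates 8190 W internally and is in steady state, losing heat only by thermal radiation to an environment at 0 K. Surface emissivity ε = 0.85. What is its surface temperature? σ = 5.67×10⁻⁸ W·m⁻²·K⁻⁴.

T ≈ 271 K

Steady state: internal power = radiated power, P = εσA T⁴.
Radiating area A = 4πr² = 31.37 m².
T⁴ = P/(εσA) = 8190/(0.85·5.67×10⁻⁸·31.37) = 5.417×10⁹ K⁴.
T = (5.417×10⁹)^(1/4).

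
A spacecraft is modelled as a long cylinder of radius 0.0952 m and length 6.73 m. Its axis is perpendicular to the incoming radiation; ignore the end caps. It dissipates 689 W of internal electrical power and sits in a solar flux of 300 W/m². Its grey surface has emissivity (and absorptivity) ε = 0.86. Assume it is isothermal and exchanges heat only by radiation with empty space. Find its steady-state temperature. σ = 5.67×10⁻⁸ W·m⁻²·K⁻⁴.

At steady state, absorbed solar power + internal power = radiated power.
Absorbed: α·S·A_cross = 0.86·300·1.281 = 330.6 W (cross-section 2rL).
Total input = 330.6 + 689 = 1020 W.
Radiated: εσ·A_surf·T⁴ with A_surf = 2πrL = 4.026 m².
T⁴ = 1020/(0.86·5.67×10⁻⁸·4.026) = 5.194×10⁹ K⁴.

T ≈ 268 K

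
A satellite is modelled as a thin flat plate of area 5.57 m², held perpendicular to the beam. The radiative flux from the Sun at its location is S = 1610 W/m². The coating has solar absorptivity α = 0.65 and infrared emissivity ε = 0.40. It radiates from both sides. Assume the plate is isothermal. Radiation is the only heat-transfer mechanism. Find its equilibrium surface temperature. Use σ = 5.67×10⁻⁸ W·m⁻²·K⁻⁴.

T ≈ 390 K

At equilibrium, absorbed power = emitted power.
Absorbing cross-section = A = 5.570 m²; emitting surface = 2A = 11.14 m² (ratio 2).
αS·A_cross = εσ·A_surf·T⁴  ⇒  T⁴ = αS/(ε·2σ).
T⁴ = 0.650·1610/(0.40·2·5.67×10⁻⁸) = 2.307×10¹⁰ K⁴.
T = (2.307×10¹⁰)^(1/4).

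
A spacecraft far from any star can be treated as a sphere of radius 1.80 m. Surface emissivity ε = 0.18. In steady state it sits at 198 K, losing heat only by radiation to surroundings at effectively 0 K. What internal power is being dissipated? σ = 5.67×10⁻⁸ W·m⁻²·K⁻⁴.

P ≈ 639 W

Steady state: P = εσA T⁴.
A = 4πr² = 40.72 m²; T⁴ = (198)⁴ = 1.537×10⁹ K⁴.
P = 0.18 × 5.67×10⁻⁸ × 40.72 × 1.537×10⁹.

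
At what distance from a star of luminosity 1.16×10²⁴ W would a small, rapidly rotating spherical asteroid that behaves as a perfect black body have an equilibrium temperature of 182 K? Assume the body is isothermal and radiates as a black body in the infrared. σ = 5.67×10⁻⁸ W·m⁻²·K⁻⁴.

d ≈ 1.93×10¹⁰ m

For an isothermal black-emitting sphere, (1−a)S·πr² = σ·4πr²·T⁴ ⇒ S = 4σT⁴/(1−a).
S = 4·5.67×10⁻⁸·(182)⁴/1.00 = 248.8 W/m².
Flux falls as S = L/(4πd²), so d = √(L/(4πS)) = √(1.16×10²⁴/(4π·248.8)).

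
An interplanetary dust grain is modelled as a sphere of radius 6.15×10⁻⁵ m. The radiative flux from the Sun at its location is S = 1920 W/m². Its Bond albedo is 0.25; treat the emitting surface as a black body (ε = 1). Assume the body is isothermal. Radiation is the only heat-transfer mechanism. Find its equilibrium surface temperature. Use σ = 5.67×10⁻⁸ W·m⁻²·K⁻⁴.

At equilibrium, absorbed power = emitted power.
Absorbing cross-section = πr² = 1.188×10⁻⁸ m²; emitting surface = 4πr² = 4.753×10⁻⁸ m² (ratio 4).
(1−a)S·A_cross = εσ·A_surf·T⁴  ⇒  T⁴ = (1−a)S/(4σ).
T⁴ = 0.750·1920/(4·5.67×10⁻⁸) = 6.349×10⁹ K⁴.
T = (6.349×10⁹)^(1/4).

T ≈ 282 K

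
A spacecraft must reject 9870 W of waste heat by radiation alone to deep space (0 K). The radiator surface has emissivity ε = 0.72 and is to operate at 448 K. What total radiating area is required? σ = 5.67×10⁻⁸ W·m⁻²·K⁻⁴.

P = εσA T⁴ ⇒ A = P/(εσT⁴).
T⁴ = 4.028×10¹⁰ K⁴.
A = 9870/(0.72 × 5.67×10⁻⁸ × 4.028×10¹⁰).

A ≈ 6.00 m²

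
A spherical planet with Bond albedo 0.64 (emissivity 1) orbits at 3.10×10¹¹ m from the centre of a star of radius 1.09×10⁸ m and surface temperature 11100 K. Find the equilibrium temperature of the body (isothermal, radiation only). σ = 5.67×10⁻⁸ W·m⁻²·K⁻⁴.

T ≈ 114 K

The star's surface emits σT_*⁴; at distance d the flux is S = σT_*⁴(R_*/d)².
S = 5.67×10⁻⁸·(11100)⁴·(1.09×10⁸/3.10×10¹¹)² = 106.4 W/m².
For an isothermal sphere T⁴ = (1−a)S/(4σ) = 1.689×10⁸ K⁴.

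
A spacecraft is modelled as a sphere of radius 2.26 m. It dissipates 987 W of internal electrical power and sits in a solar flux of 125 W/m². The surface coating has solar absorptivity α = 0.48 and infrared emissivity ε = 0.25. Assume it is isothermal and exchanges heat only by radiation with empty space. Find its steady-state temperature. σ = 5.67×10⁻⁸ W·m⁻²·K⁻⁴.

T ≈ 215 K

At steady state, absorbed solar power + internal power = radiated power.
Absorbed: α·S·A_cross = 0.48·125·16.05 = 962.8 W (cross-section πr²).
Total input = 962.8 + 987 = 1950 W.
Radiated: εσ·A_surf·T⁴ with A_surf = 4πr² = 64.18 m².
T⁴ = 1950/(0.25·5.67×10⁻⁸·64.18) = 2.143×10⁹ K⁴.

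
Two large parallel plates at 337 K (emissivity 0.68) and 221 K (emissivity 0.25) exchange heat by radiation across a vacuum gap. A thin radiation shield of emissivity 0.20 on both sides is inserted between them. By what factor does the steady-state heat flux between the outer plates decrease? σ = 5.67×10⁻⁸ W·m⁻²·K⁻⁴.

factor ≈ 3.01

Without shield: q₀ = σΔ(T⁴)/(1/ε₁+1/ε₂−1) with denominator 4.471.
With shield the two gaps are in series; the resistances add: (1/ε₁+1/ε_s−1)+(1/ε_s+1/ε₂−1) = 5.471+8.000 = 13.47.
Heat-flux ratio q₀/q = 13.47/4.471.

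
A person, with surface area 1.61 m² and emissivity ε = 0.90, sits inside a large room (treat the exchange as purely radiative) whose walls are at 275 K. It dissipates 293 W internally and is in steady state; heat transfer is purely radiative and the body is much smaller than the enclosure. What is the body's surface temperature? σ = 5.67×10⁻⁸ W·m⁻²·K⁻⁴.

For a small grey body in a large enclosure, net radiated power = εσA(T⁴ − T_w⁴).
Steady state: P = εσA(T⁴ − T_w⁴) with A = 1.61 m².
T⁴ = P/(εσA) + T_w⁴ = 293/(0.90·5.67×10⁻⁸·1.610) + (275)⁴
    = 3.566×10⁹ + 5.719×10⁹ = 9.285×10⁹ K⁴.

T ≈ 310 K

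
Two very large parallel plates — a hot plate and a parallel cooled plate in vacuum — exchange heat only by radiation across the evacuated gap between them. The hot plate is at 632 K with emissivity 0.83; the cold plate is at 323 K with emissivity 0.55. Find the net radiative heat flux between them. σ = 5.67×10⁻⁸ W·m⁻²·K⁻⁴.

q ≈ 4170 W/m²

For two infinite grey parallel plates, q = σ(T₁⁴ − T₂⁴)/(1/ε₁ + 1/ε₂ − 1).
T₁⁴ − T₂⁴ = 1.595×10¹¹ − 1.088×10¹⁰ = 1.487×10¹¹ K⁴.
1/ε₁ + 1/ε₂ − 1 = 1.205 + 1.818 − 1 = 2.023.
q = 5.67×10⁻⁸ × 1.487×10¹¹ / 2.023.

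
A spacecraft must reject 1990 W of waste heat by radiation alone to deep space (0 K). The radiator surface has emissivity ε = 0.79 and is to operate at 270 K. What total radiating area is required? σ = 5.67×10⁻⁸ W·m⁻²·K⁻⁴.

P = εσA T⁴ ⇒ A = P/(εσT⁴).
T⁴ = 5.314×10⁹ K⁴.
A = 1990/(0.79 × 5.67×10⁻⁸ × 5.314×10⁹).

A ≈ 8.36 m²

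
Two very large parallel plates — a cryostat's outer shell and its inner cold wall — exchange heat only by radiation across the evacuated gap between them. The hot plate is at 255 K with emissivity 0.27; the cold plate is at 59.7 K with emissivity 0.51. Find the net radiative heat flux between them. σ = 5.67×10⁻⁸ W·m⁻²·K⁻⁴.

q ≈ 51.2 W/m²

For two infinite grey parallel plates, q = σ(T₁⁴ − T₂⁴)/(1/ε₁ + 1/ε₂ − 1).
T₁⁴ − T₂⁴ = 4.228×10⁹ − 1.270×10⁷ = 4.216×10⁹ K⁴.
1/ε₁ + 1/ε₂ − 1 = 3.704 + 1.961 − 1 = 4.664.
q = 5.67×10⁻⁸ × 4.216×10⁹ / 4.664.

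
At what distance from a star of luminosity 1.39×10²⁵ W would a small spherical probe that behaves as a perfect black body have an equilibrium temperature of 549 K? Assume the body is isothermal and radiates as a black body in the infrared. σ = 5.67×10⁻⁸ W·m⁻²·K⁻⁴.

For an isothermal black-emitting sphere, (1−a)S·πr² = σ·4πr²·T⁴ ⇒ S = 4σT⁴/(1−a).
S = 4·5.67×10⁻⁸·(549)⁴/1.00 = 20600 W/m².
Flux falls as S = L/(4πd²), so d = √(L/(4πS)) = √(1.39×10²⁵/(4π·20600)).

d ≈ 7.33×10⁹ m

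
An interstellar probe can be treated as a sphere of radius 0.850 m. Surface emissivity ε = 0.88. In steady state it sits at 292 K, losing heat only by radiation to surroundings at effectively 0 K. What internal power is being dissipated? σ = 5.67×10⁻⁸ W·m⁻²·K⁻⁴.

Steady state: P = εσA T⁴.
A = 4πr² = 9.079 m²; T⁴ = (292)⁴ = 7.270×10⁹ K⁴.
P = 0.88 × 5.67×10⁻⁸ × 9.079 × 7.270×10⁹.

P ≈ 3290 W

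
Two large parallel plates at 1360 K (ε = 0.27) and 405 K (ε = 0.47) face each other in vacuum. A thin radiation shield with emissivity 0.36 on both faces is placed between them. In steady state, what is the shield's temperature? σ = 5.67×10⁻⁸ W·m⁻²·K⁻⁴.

T_s ≈ 1100 K

In steady state the net flux on the hot side equals that on the cold side.
σ(T₁⁴−T_s⁴)/D₁ = σ(T_s⁴−T₂⁴)/D₂, with D₁ = 1/ε₁+1/ε_s−1 = 5.481, D₂ = 1/ε_s+1/ε₂−1 = 3.905.
Solve for T_s⁴: T_s⁴ = (D₂·T₁⁴ + D₁·T₂⁴)/(D₁+D₂) = 1.439×10¹² K⁴.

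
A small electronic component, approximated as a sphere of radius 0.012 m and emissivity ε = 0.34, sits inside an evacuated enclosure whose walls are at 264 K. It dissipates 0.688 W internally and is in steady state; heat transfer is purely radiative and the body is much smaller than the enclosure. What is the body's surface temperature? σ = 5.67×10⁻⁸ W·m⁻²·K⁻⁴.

T ≈ 396 K

For a small grey body in a large enclosure, net radiated power = εσA(T⁴ − T_w⁴).
Steady state: P = εσA(T⁴ − T_w⁴) with A = 4πr² = 0.001810 m².
T⁴ = P/(εσA) + T_w⁴ = 0.688/(0.34·5.67×10⁻⁸·0.001810) + (264)⁴
    = 1.972×10¹⁰ + 4.858×10⁹ = 2.458×10¹⁰ K⁴.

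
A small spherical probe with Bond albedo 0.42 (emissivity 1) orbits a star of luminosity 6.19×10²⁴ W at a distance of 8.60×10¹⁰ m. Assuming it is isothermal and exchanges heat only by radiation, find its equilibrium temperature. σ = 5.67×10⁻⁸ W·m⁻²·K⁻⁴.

T ≈ 114 K

First find the stellar flux at distance d: S = L/(4πd²) = 6.19×10²⁴/(4π·(8.60×10¹⁰)²) = 66.60 W/m².
For an isothermal sphere, absorbed (1−a)S·πr² = emitted σ·4πr²·T⁴, so T⁴ = (1−a)S/(4σ).
T⁴ = 0.580·66.60/(4·5.67×10⁻⁸) = 1.703×10⁸ K⁴.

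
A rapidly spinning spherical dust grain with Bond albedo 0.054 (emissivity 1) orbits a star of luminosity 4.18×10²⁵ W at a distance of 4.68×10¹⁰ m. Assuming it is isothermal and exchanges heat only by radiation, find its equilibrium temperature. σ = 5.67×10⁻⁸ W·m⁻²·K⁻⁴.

T ≈ 282 K

First find the stellar flux at distance d: S = L/(4πd²) = 4.18×10²⁵/(4π·(4.68×10¹⁰)²) = 1519 W/m².
For an isothermal sphere, absorbed (1−a)S·πr² = emitted σ·4πr²·T⁴, so T⁴ = (1−a)S/(4σ).
T⁴ = 0.946·1519/(4·5.67×10⁻⁸) = 6.335×10⁹ K⁴.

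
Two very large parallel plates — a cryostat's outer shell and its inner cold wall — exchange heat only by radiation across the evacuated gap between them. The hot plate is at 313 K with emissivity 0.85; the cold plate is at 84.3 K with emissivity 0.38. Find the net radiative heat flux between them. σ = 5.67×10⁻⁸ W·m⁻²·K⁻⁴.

For two infinite grey parallel plates, q = σ(T₁⁴ − T₂⁴)/(1/ε₁ + 1/ε₂ − 1).
T₁⁴ − T₂⁴ = 9.598×10⁹ − 5.050×10⁷ = 9.547×10⁹ K⁴.
1/ε₁ + 1/ε₂ − 1 = 1.176 + 2.632 − 1 = 2.808.
q = 5.67×10⁻⁸ × 9.547×10⁹ / 2.808.

q ≈ 193 W/m²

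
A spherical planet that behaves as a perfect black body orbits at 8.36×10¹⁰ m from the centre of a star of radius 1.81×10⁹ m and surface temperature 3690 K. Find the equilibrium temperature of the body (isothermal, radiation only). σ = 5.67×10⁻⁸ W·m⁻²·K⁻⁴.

T ≈ 384 K

The star's surface emits σT_*⁴; at distance d the flux is S = σT_*⁴(R_*/d)².
S = 5.67×10⁻⁸·(3690)⁴·(1.81×10⁹/8.36×10¹⁰)² = 4928 W/m².
For an isothermal sphere T⁴ = (1−a)S/(4σ) = 2.173×10¹⁰ K⁴.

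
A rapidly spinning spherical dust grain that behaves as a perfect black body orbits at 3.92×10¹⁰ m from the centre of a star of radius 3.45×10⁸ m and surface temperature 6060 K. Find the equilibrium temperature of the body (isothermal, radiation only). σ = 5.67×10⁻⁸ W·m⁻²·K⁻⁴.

The star's surface emits σT_*⁴; at distance d the flux is S = σT_*⁴(R_*/d)².
S = 5.67×10⁻⁸·(6060)⁴·(3.45×10⁸/3.92×10¹⁰)² = 5923 W/m².
For an isothermal sphere T⁴ = (1−a)S/(4σ) = 2.612×10¹⁰ K⁴.

T ≈ 402 K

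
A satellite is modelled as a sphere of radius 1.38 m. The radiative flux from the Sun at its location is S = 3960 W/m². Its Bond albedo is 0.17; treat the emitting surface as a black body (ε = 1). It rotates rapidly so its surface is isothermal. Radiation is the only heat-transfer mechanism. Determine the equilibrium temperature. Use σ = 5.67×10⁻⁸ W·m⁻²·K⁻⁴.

T ≈ 347 K

At equilibrium, absorbed power = emitted power.
Absorbing cross-section = πr² = 5.983 m²; emitting surface = 4πr² = 23.93 m² (ratio 4).
(1−a)S·A_cross = εσ·A_surf·T⁴  ⇒  T⁴ = (1−a)S/(4σ).
T⁴ = 0.830·3960/(4·5.67×10⁻⁸) = 1.449×10¹⁰ K⁴.
T = (1.449×10¹⁰)^(1/4).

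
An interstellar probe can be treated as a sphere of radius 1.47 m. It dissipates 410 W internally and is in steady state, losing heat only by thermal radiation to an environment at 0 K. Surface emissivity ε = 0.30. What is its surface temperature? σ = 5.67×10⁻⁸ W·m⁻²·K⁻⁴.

Steady state: internal power = radiated power, P = εσA T⁴.
Radiating area A = 4πr² = 27.15 m².
T⁴ = P/(εσA) = 410/(0.30·5.67×10⁻⁸·27.15) = 8.876×10⁸ K⁴.
T = (8.876×10⁸)^(1/4).

T ≈ 173 K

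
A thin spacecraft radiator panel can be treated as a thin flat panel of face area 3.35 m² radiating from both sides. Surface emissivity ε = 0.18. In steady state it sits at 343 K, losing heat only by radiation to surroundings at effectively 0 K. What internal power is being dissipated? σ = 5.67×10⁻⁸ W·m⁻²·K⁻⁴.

Steady state: P = εσA T⁴.
A = 2·3.35 = 6.700 m²; T⁴ = (343)⁴ = 1.384×10¹⁰ K⁴.
P = 0.18 × 5.67×10⁻⁸ × 6.700 × 1.384×10¹⁰.

P ≈ 946 W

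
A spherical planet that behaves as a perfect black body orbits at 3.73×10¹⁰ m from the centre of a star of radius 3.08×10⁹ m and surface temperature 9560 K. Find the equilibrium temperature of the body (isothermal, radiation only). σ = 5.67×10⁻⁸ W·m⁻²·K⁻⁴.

T ≈ 1940 K

The star's surface emits σT_*⁴; at distance d the flux is S = σT_*⁴(R_*/d)².
S = 5.67×10⁻⁸·(9560)⁴·(3.08×10⁹/3.73×10¹⁰)² = 3.229×10⁶ W/m².
For an isothermal sphere T⁴ = (1−a)S/(4σ) = 1.424×10¹³ K⁴.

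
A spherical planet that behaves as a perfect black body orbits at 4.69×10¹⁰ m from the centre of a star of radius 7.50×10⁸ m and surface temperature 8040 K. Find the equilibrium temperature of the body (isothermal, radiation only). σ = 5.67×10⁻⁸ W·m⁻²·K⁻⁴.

T ≈ 719 K

The star's surface emits σT_*⁴; at distance d the flux is S = σT_*⁴(R_*/d)².
S = 5.67×10⁻⁸·(8040)⁴·(7.50×10⁸/4.69×10¹⁰)² = 60590 W/m².
For an isothermal sphere T⁴ = (1−a)S/(4σ) = 2.671×10¹¹ K⁴.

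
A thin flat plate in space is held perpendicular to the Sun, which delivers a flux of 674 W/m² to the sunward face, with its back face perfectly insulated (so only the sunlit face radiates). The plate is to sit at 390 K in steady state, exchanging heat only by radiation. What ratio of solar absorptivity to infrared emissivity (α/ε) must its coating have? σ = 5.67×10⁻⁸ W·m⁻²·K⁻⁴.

α/ε ≈ 1.95

Balance: αS·A = εσ·1A·T⁴ ⇒ α/ε = σT⁴/S.
α/ε = 5.67×10⁻⁸·(390)⁴/674 = 5.67×10⁻⁸·2.313×10¹⁰/674.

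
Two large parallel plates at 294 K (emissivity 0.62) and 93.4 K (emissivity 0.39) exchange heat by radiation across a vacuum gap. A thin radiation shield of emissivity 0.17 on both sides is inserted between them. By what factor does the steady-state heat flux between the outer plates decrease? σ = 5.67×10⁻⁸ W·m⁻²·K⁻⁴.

Without shield: q₀ = σΔ(T⁴)/(1/ε₁+1/ε₂−1) with denominator 3.177.
With shield the two gaps are in series; the resistances add: (1/ε₁+1/ε_s−1)+(1/ε_s+1/ε₂−1) = 6.495+7.446 = 13.94.
Heat-flux ratio q₀/q = 13.94/3.177.

factor ≈ 4.39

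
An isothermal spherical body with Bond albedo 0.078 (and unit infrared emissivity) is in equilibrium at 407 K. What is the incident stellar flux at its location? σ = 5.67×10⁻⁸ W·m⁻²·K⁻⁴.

S ≈ 6750 W/m²

(1−a)S·πr² = σ·4πr²·T⁴ ⇒ S = 4σT⁴/(1−a).
S = 4·5.67×10⁻⁸·2.744×10¹⁰/0.922.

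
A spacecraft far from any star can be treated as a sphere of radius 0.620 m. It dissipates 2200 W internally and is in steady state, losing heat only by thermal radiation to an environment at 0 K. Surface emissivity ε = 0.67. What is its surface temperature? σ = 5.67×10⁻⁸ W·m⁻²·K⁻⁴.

Steady state: internal power = radiated power, P = εσA T⁴.
Radiating area A = 4πr² = 4.831 m².
T⁴ = P/(εσA) = 2200/(0.67·5.67×10⁻⁸·4.831) = 1.199×10¹⁰ K⁴.
T = (1.199×10¹⁰)^(1/4).

T ≈ 331 K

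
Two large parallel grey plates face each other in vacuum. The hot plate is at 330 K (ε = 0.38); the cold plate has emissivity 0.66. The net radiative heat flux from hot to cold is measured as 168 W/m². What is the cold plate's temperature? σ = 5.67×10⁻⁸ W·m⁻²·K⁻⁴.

q = σ(T₁⁴ − T₂⁴)/(1/ε₁ + 1/ε₂ − 1); denominator = 3.147.
T₂⁴ = T₁⁴ − q·(1/ε₁+1/ε₂−1)/σ = 1.186×10¹⁰ − 168·3.147/5.67×10⁻⁸
    = 2.536×10⁹ K⁴.

T₂ ≈ 224 K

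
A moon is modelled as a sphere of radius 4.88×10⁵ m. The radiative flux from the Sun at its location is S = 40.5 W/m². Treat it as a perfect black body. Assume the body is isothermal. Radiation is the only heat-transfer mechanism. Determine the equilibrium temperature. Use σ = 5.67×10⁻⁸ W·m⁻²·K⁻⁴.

At equilibrium, absorbed power = emitted power.
Absorbing cross-section = πr² = 7.482×10¹¹ m²; emitting surface = 4πr² = 2.993×10¹² m² (ratio 4).
S·A_cross = εσ·A_surf·T⁴  ⇒  T⁴ = S/(4σ).
T⁴ = 1.00·40.5/(4·5.67×10⁻⁸) = 1.786×10⁸ K⁴.
T = (1.786×10⁸)^(1/4).

T ≈ 116 K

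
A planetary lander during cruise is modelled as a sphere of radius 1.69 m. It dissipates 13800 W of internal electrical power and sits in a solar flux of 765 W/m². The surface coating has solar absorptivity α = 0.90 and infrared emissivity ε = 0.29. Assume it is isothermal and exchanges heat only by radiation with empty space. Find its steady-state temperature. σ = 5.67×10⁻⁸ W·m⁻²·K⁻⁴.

At steady state, absorbed solar power + internal power = radiated power.
Absorbed: α·S·A_cross = 0.90·765·8.973 = 6178 W (cross-section πr²).
Total input = 6178 + 13800 = 19980 W.
Radiated: εσ·A_surf·T⁴ with A_surf = 4πr² = 35.89 m².
T⁴ = 19980/(0.29·5.67×10⁻⁸·35.89) = 3.385×10¹⁰ K⁴.

T ≈ 429 K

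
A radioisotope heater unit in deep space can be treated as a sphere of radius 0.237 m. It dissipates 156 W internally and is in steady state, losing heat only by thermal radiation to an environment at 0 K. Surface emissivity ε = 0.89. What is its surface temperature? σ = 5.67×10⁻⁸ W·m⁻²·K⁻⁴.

Steady state: internal power = radiated power, P = εσA T⁴.
Radiating area A = 4πr² = 0.7058 m².
T⁴ = P/(εσA) = 156/(0.89·5.67×10⁻⁸·0.7058) = 4.380×10⁹ K⁴.
T = (4.380×10⁹)^(1/4).

T ≈ 257 K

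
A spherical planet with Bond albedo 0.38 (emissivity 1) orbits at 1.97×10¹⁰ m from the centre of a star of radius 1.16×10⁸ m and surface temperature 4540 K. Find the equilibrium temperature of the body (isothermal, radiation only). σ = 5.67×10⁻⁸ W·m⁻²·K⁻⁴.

The star's surface emits σT_*⁴; at distance d the flux is S = σT_*⁴(R_*/d)².
S = 5.67×10⁻⁸·(4540)⁴·(1.16×10⁸/1.97×10¹⁰)² = 835.2 W/m².
For an isothermal sphere T⁴ = (1−a)S/(4σ) = 2.283×10⁹ K⁴.

T ≈ 219 K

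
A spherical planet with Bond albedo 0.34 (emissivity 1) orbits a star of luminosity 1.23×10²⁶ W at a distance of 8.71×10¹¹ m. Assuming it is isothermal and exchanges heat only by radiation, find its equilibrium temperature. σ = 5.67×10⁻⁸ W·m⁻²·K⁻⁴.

T ≈ 78.3 K

First find the stellar flux at distance d: S = L/(4πd²) = 1.23×10²⁶/(4π·(8.71×10¹¹)²) = 12.90 W/m².
For an isothermal sphere, absorbed (1−a)S·πr² = emitted σ·4πr²·T⁴, so T⁴ = (1−a)S/(4σ).
T⁴ = 0.660·12.90/(4·5.67×10⁻⁸) = 3.755×10⁷ K⁴.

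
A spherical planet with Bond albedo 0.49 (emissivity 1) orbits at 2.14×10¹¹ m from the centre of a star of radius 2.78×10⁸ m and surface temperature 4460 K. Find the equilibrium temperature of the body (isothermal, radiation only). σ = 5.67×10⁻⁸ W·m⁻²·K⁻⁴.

T ≈ 96.1 K

The star's surface emits σT_*⁴; at distance d the flux is S = σT_*⁴(R_*/d)².
S = 5.67×10⁻⁸·(4460)⁴·(2.78×10⁸/2.14×10¹¹)² = 37.86 W/m².
For an isothermal sphere T⁴ = (1−a)S/(4σ) = 8.514×10⁷ K⁴.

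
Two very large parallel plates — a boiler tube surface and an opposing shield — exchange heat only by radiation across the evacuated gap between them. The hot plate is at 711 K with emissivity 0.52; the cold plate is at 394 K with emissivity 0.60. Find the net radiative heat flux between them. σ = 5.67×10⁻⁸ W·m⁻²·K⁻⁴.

For two infinite grey parallel plates, q = σ(T₁⁴ − T₂⁴)/(1/ε₁ + 1/ε₂ − 1).
T₁⁴ − T₂⁴ = 2.556×10¹¹ − 2.410×10¹⁰ = 2.315×10¹¹ K⁴.
1/ε₁ + 1/ε₂ − 1 = 1.923 + 1.667 − 1 = 2.590.
q = 5.67×10⁻⁸ × 2.315×10¹¹ / 2.590.

q ≈ 5070 W/m²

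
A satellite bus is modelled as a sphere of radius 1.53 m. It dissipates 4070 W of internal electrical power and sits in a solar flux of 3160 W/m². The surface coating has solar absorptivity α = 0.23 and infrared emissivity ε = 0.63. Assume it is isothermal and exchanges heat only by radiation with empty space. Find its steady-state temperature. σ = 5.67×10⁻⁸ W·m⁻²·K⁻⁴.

T ≈ 308 K

At steady state, absorbed solar power + internal power = radiated power.
Absorbed: α·S·A_cross = 0.23·3160·7.354 = 5345 W (cross-section πr²).
Total input = 5345 + 4070 = 9415 W.
Radiated: εσ·A_surf·T⁴ with A_surf = 4πr² = 29.42 m².
T⁴ = 9415/(0.63·5.67×10⁻⁸·29.42) = 8.960×10⁹ K⁴.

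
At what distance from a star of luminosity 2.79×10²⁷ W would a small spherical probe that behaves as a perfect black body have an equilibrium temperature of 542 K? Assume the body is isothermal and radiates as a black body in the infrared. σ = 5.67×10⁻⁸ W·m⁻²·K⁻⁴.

For an isothermal black-emitting sphere, (1−a)S·πr² = σ·4πr²·T⁴ ⇒ S = 4σT⁴/(1−a).
S = 4·5.67×10⁻⁸·(542)⁴/1.00 = 19570 W/m².
Flux falls as S = L/(4πd²), so d = √(L/(4πS)) = √(2.79×10²⁷/(4π·19570)).

d ≈ 1.07×10¹¹ m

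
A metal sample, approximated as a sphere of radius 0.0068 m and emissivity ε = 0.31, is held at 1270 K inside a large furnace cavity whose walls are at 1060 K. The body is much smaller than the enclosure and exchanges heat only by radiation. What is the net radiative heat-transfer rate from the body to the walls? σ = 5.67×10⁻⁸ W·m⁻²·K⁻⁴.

For a small grey body in a large enclosure: P_net = εσA(T_body⁴ − T_wall⁴).
A = 4πr² = 5.811×10⁻⁴ m²; T_body⁴ − T_wall⁴ = 2.601×10¹² − 1.262×10¹² = 1.339×10¹² K⁴.
|P_net| = 0.31·5.67×10⁻⁸·5.811×10⁻⁴·1.339×10¹².

P_net ≈ 13.7 W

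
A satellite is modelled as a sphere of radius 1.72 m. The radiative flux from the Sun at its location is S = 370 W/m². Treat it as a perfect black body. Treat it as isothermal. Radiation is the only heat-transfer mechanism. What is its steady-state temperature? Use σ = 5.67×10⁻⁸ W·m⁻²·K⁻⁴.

At equilibrium, absorbed power = emitted power.
Absorbing cross-section = πr² = 9.294 m²; emitting surface = 4πr² = 37.18 m² (ratio 4).
S·A_cross = εσ·A_surf·T⁴  ⇒  T⁴ = S/(4σ).
T⁴ = 1.00·370/(4·5.67×10⁻⁸) = 1.631×10⁹ K⁴.
T = (1.631×10⁹)^(1/4).

T ≈ 201 K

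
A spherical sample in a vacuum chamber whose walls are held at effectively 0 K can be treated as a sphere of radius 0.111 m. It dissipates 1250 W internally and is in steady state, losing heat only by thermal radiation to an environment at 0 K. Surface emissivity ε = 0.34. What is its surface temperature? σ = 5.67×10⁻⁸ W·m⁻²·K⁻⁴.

Steady state: internal power = radiated power, P = εσA T⁴.
Radiating area A = 4πr² = 0.1548 m².
T⁴ = P/(εσA) = 1250/(0.34·5.67×10⁻⁸·0.1548) = 4.188×10¹¹ K⁴.
T = (4.188×10¹¹)^(1/4).

T ≈ 804 K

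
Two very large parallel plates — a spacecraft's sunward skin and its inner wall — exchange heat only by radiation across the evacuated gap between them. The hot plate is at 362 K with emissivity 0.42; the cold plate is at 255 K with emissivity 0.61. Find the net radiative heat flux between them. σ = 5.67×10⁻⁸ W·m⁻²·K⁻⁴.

For two infinite grey parallel plates, q = σ(T₁⁴ − T₂⁴)/(1/ε₁ + 1/ε₂ − 1).
T₁⁴ − T₂⁴ = 1.717×10¹⁰ − 4.228×10⁹ = 1.294×10¹⁰ K⁴.
1/ε₁ + 1/ε₂ − 1 = 2.381 + 1.639 − 1 = 3.020.
q = 5.67×10⁻⁸ × 1.294×10¹⁰ / 3.020.

q ≈ 243 W/m²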